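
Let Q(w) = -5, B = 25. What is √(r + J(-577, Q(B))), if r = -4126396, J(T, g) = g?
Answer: 3*I*√458489 ≈ 2031.4*I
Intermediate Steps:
√(r + J(-577, Q(B))) = √(-4126396 - 5) = √(-4126401) = 3*I*√458489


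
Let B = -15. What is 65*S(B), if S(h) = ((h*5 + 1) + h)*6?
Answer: -34710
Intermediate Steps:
S(h) = 6 + 36*h (S(h) = ((5*h + 1) + h)*6 = ((1 + 5*h) + h)*6 = (1 + 6*h)*6 = 6 + 36*h)
65*S(B) = 65*(6 + 36*(-15)) = 65*(6 - 540) = 65*(-534) = -34710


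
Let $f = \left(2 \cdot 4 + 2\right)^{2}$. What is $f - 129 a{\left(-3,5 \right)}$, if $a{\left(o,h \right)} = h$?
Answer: $-545$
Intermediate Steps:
$f = 100$ ($f = \left(8 + 2\right)^{2} = 10^{2} = 100$)
$f - 129 a{\left(-3,5 \right)} = 100 - 645 = -545$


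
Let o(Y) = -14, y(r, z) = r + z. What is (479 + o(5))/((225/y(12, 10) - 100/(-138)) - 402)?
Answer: -705870/593611 ≈ -1.1891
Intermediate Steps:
(479 + o(5))/((225/y(12, 10) - 100/(-138)) - 402) = (479 - 14)/((225/(12 + 10) - 100/(-138)) - 402) = 465/((225/22 - 100*(-1/138)) - 402) = 465/((225*(1/22) + 50/69) - 402) = 465/((225/22 + 50/69) - 402) = 465/(16625/1518 - 402) = 465/(-593611/1518) = 465*(-1518/593611) = -705870/593611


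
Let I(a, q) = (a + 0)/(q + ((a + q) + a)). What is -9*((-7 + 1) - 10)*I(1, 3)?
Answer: 18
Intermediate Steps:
I(a, q) = a/(2*a + 2*q) (I(a, q) = a/(q + (q + 2*a)) = a/(2*a + 2*q))
-9*((-7 + 1) - 10)*I(1, 3) = -9*((-7 + 1) - 10)*(½)*1/(1 + 3) = -9*(-6 - 10)*(½)*1/4 = -(-144)*(½)*1*(¼) = -(-144)/8 = -9*(-2) = 18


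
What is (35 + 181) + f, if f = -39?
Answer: 177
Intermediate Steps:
(35 + 181) + f = (35 + 181) - 39 = 216 - 39 = 177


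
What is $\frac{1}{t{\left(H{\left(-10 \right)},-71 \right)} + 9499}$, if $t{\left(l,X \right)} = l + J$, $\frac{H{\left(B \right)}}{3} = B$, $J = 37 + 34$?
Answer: $\frac{1}{9540} \approx 0.00010482$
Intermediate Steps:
$J = 71$
$H{\left(B \right)} = 3 B$
$t{\left(l,X \right)} = 71 + l$ ($t{\left(l,X \right)} = l + 71 = 71 + l$)
$\frac{1}{t{\left(H{\left(-10 \right)},-71 \right)} + 9499} = \frac{1}{\left(71 + 3 \left(-10\right)\right) + 9499} = \frac{1}{\left(71 - 30\right) + 9499} = \frac{1}{41 + 9499} = \frac{1}{9540}$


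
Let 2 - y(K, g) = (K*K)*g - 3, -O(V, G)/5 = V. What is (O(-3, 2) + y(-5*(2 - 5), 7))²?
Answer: 2418025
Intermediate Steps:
O(V, G) = -5*V
y(K, g) = 5 - g*K² (y(K, g) = 2 - ((K*K)*g - 3) = 2 - (K²*g - 3) = 2 - (g*K² - 3) = 2 - (-3 + g*K²) = 2 + (3 - g*K²) = 5 - g*K²)
(O(-3, 2) + y(-5*(2 - 5), 7))² = (-5*(-3) + (5 - 1*7*(-5*(2 - 5))²))² = (15 + (5 - 1*7*(-5*(-3))²))² = (15 + (5 - 1*7*15²))² = (15 + (5 - 1*7*225))² = (15 + (5 - 1575))² = (15 - 1570)² = (-1555)² = 2418025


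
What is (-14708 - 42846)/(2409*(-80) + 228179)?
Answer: -57554/35459 ≈ -1.6231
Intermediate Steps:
(-14708 - 42846)/(2409*(-80) + 228179) = -57554/(-192720 + 228179) = -57554/35459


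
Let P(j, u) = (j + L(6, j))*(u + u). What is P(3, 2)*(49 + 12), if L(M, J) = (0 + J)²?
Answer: 2928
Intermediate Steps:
L(M, J) = J²
P(j, u) = 2*u*(j + j²) (P(j, u) = (j + j²)*(u + u) = (j + j²)*(2*u) = 2*u*(j + j²))
P(3, 2)*(49 + 12) = (2*3*2*(1 + 3))*(49 + 12) = (2*3*2*4)*61 = 48*61 = 2928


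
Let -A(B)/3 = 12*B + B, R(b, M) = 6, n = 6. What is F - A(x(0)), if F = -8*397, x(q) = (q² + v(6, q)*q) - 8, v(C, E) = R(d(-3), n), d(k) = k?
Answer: -3488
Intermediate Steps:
v(C, E) = 6
x(q) = -8 + q² + 6*q (x(q) = (q² + 6*q) - 8 = -8 + q² + 6*q)
A(B) = -39*B (A(B) = -3*(12*B + B) = -39*B)
F = -3176
F - A(x(0)) = -3176 - (-39)*(-8 + 0² + 6*0) = -3176 - (-39)*(-8 + 0 + 0) = -3176 - (-39)*(-8) = -3176 - 1*312 = -3176 - 312 = -3488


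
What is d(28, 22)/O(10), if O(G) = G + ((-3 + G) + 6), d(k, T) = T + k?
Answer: 50/23 ≈ 2.1739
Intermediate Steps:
O(G) = 3 + 2*G (O(G) = G + (3 + G) = 3 + 2*G)
d(28, 22)/O(10) = (22 + 28)/(3 + 2*10) = 50/(3 + 20) = 50/23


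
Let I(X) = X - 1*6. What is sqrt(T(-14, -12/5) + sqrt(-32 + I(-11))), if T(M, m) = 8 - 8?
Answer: sqrt(7)*sqrt(I) ≈ 1.8708 + 1.8708*I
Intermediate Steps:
T(M, m) = 0
I(X) = -6 + X (I(X) = X - 6 = -6 + X)
sqrt(T(-14, -12/5) + sqrt(-32 + I(-11))) = sqrt(0 + sqrt(-32 + (-6 - 11))) = sqrt(0 + sqrt(-32 - 17)) = sqrt(0 + sqrt(-49)) = sqrt(0 + 7*I) = sqrt(7*I) = sqrt(7)*sqrt(I)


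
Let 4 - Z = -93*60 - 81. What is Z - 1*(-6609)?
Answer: 12274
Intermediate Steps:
Z = 5665 (Z = 4 - (-93*60 - 81) = 4 - (-5580 - 81) = 4 - 1*(-5661) = 4 + 5661 = 5665)
Z - 1*(-6609) = 5665 - 1*(-6609) = 5665 + 6609 = 12274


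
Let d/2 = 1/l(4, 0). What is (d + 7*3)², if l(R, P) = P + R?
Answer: 1849/4 ≈ 462.25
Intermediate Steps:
d = ½ (d = 2/(0 + 4) = 2/4 = 2*(¼) = ½ ≈ 0.50000)
(d + 7*3)² = (½ + 7*3)² = (½ + 21)² = (43/2)² = 1849/4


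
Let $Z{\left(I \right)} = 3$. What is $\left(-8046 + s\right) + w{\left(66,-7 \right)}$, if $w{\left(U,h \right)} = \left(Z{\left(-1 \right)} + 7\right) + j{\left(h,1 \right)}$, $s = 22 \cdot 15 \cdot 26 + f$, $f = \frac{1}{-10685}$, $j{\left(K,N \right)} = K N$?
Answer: $\frac{5737844}{10685} \approx 537.0$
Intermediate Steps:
$f = - \frac{1}{10685} \approx -9.3589 \cdot 10^{-5}$
$s = \frac{91677299}{10685}$ ($s = 22 \cdot 15 \cdot 26 - \frac{1}{10685} = 330 \cdot 26 - \frac{1}{10685} = 8580 - \frac{1}{10685} = \frac{91677299}{10685} \approx 8580.0$)
$w{\left(U,h \right)} = 10 + h$ ($w{\left(U,h \right)} = \left(3 + 7\right) + h 1 = 10 + h$)
$\left(-8046 + s\right) + w{\left(66,-7 \right)} = \left(-8046 + \frac{91677299}{10685}\right) + \left(10 - 7\right) = \frac{5705789}{10685} + 3 = \frac{5737844}{10685}$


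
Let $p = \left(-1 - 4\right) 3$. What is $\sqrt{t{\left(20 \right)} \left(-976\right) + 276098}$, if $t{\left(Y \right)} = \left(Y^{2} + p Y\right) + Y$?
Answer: $\sqrt{158978} \approx 398.72$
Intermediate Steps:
$p = -15$ ($p = \left(-5\right) 3 = -15$)
$t{\left(Y \right)} = Y^{2} - 14 Y$ ($t{\left(Y \right)} = \left(Y^{2} - 15 Y\right) + Y = Y^{2} - 14 Y$)
$\sqrt{t{\left(20 \right)} \left(-976\right) + 276098} = \sqrt{20 \left(-14 + 20\right) \left(-976\right) + 276098} = \sqrt{20 \cdot 6 \left(-976\right) + 276098} = \sqrt{120 \left(-976\right) + 276098} = \sqrt{-117120 + 276098} = \sqrt{158978}$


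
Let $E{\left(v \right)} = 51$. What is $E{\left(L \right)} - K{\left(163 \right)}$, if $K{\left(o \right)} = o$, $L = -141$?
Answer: $-112$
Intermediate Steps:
$E{\left(L \right)} - K{\left(163 \right)} = 51 - 163 = -112$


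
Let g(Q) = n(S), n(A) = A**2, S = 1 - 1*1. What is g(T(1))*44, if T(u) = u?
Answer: 0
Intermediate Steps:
S = 0 (S = 1 - 1 = 0)
g(Q) = 0 (g(Q) = 0**2 = 0)
g(T(1))*44 = 0*44 = 0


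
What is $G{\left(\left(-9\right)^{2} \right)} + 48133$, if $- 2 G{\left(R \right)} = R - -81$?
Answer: $48052$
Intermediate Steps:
$G{\left(R \right)} = - \frac{81}{2} - \frac{R}{2}$ ($G{\left(R \right)} = - \frac{R - -81}{2} = - \frac{R + 81}{2} = - \frac{81 + R}{2} = - \frac{81}{2} - \frac{R}{2}$)
$G{\left(\left(-9\right)^{2} \right)} + 48133 = \left(- \frac{81}{2} - \frac{\left(-9\right)^{2}}{2}\right) + 48133 = \left(- \frac{81}{2} - \frac{81}{2}\right) + 48133 = -81 + 48133 = 48052$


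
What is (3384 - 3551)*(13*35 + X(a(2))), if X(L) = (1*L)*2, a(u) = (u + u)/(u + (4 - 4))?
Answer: -76653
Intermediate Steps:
a(u) = 2 (a(u) = (2*u)/(u + 0) = (2*u)/u = 2)
X(L) = 2*L (X(L) = L*2 = 2*L)
(3384 - 3551)*(13*35 + X(a(2))) = (3384 - 3551)*(13*35 + 2*2) = -167*(455 + 4) = -167*459 = -76653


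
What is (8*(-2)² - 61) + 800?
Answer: 771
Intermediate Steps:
(8*(-2)² - 61) + 800 = (8*4 - 61) + 800 = (32 - 61) + 800 = -29 + 800 = 771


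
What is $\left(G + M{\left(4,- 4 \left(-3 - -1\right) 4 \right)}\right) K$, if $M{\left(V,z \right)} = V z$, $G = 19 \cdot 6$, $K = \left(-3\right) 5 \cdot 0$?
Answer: $0$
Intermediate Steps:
$K = 0$ ($K = \left(-15\right) 0 = 0$)
$G = 114$
$\left(G + M{\left(4,- 4 \left(-3 - -1\right) 4 \right)}\right) K = \left(114 + 4 \left(- 4 \left(-3 - -1\right) 4\right)\right) 0 = \left(114 + 4 \left(- 4 \left(-3 + 1\right) 4\right)\right) 0 = \left(114 + 4 \left(- 4 \left(\left(-2\right) 4\right)\right)\right) 0 = \left(114 + 4 \left(\left(-4\right) \left(-8\right)\right)\right) 0 = \left(114 + 4 \cdot 32\right) 0 = \left(114 + 128\right) 0 = 242 \cdot 0 = 0$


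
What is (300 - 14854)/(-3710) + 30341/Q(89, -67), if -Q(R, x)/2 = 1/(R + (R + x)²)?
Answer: -32249889461/3710 ≈ -8.6927e+6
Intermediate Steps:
Q(R, x) = -2/(R + (R + x)²)
(300 - 14854)/(-3710) + 30341/Q(89, -67) = (300 - 14854)/(-3710) + 30341/((-2/(89 + (89 - 67)²))) = -14554*(-1/3710) + 30341/((-2/(89 + 22²))) = 7277/1855 + 30341/((-2/(89 + 484))) = 7277/1855 + 30341/((-2/573)) = 7277/1855 + 30341/((-2*1/573)) = 7277/1855 + 30341/(-2/573) = 7277/1855 + 30341*(-573/2) = 7277/1855 - 17385393/2 = -32249889461/3710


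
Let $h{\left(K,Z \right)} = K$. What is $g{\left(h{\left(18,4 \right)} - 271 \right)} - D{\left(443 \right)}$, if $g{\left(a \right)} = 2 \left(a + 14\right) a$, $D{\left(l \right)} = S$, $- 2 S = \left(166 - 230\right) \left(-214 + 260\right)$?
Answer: $119462$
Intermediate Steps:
$S = 1472$ ($S = - \frac{\left(166 - 230\right) \left(-214 + 260\right)}{2} = - \frac{\left(-64\right) 46}{2} = \left(- \frac{1}{2}\right) \left(-2944\right) = 1472$)
$D{\left(l \right)} = 1472$
$g{\left(a \right)} = a \left(28 + 2 a\right)$ ($g{\left(a \right)} = 2 \left(14 + a\right) a = \left(28 + 2 a\right) a = a \left(28 + 2 a\right)$)
$g{\left(h{\left(18,4 \right)} - 271 \right)} - D{\left(443 \right)} = 2 \left(18 - 271\right) \left(14 + \left(18 - 271\right)\right) - 1472 = 2 \left(-253\right) \left(14 - 253\right) - 1472 = 2 \left(-253\right) \left(-239\right) - 1472 = 120934 - 1472 = 119462$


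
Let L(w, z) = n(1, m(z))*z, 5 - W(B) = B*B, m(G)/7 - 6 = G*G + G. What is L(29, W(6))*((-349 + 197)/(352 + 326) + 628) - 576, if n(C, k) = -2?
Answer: 12999328/339 ≈ 38346.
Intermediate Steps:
m(G) = 42 + 7*G + 7*G**2 (m(G) = 42 + 7*(G*G + G) = 42 + 7*(G**2 + G) = 42 + 7*(G + G**2) = 42 + (7*G + 7*G**2) = 42 + 7*G + 7*G**2)
W(B) = 5 - B**2 (W(B) = 5 - B*B = 5 - B**2)
L(w, z) = -2*z
L(29, W(6))*((-349 + 197)/(352 + 326) + 628) - 576 = (-2*(5 - 1*6**2))*((-349 + 197)/(352 + 326) + 628) - 576 = (-2*(5 - 1*36))*(-152/678 + 628) - 576 = (-2*(5 - 36))*(-152*1/678 + 628) - 576 = (-2*(-31))*(-76/339 + 628) - 576 = 62*(212816/339) - 576 = 13194592/339 - 576 = 12999328/339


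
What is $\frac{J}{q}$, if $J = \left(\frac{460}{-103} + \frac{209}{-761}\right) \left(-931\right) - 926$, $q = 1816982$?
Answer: $\frac{273364839}{142420500106} \approx 0.0019194$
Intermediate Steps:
$J = \frac{273364839}{78383}$ ($J = \left(460 \left(- \frac{1}{103}\right) + 209 \left(- \frac{1}{761}\right)\right) \left(-931\right) - 926 = \left(- \frac{460}{103} - \frac{209}{761}\right) \left(-931\right) - 926 = \left(- \frac{371587}{78383}\right) \left(-931\right) - 926 = \frac{345947497}{78383} - 926 = \frac{273364839}{78383} \approx 3487.6$)
$\frac{J}{q} = \frac{273364839}{78383 \cdot 1816982} = \frac{273364839}{78383} \cdot \frac{1}{1816982} = \frac{273364839}{142420500106}$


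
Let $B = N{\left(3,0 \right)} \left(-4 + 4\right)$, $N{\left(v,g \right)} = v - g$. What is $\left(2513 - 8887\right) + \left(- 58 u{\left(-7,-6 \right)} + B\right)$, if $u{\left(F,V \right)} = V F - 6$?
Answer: $-8462$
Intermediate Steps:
$u{\left(F,V \right)} = -6 + F V$ ($u{\left(F,V \right)} = F V - 6 = -6 + F V$)
$B = 0$ ($B = \left(3 - 0\right) \left(-4 + 4\right) = \left(3 + 0\right) 0 = 3 \cdot 0 = 0$)
$\left(2513 - 8887\right) + \left(- 58 u{\left(-7,-6 \right)} + B\right) = \left(2513 - 8887\right) + \left(- 58 \left(-6 - -42\right) + 0\right) = -6374 + \left(- 58 \left(-6 + 42\right) + 0\right) = -6374 + \left(\left(-58\right) 36 + 0\right) = -6374 + \left(-2088 + 0\right) = -6374 - 2088 = -8462$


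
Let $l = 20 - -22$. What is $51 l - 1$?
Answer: $2141$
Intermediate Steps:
$l = 42$ ($l = 20 + 22 = 42$)
$51 l - 1 = 51 \cdot 42 - 1 = 2142 - 1 = 2141$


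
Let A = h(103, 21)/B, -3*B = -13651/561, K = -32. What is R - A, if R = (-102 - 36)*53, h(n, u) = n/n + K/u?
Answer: -3737421/511 ≈ -7313.9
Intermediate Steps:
h(n, u) = 1 - 32/u (h(n, u) = n/n - 32/u = 1 - 32/u)
R = -7314 (R = -138*53 = -7314)
B = 73/9 (B = -(-13651)/(3*561) = -⅓*(-73/3) = 73/9 ≈ 8.1111)
A = -33/511 (A = ((-32 + 21)/21)/(73/9) = ((1/21)*(-11))*(9/73) = -11/21*9/73 = -33/511 ≈ -0.064579)
R - A = -7314 - 1*(-33/511) = -7314 + 33/511 = -3737421/511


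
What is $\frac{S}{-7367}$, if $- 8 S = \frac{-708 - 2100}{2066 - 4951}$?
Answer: $\frac{351}{21253795} \approx 1.6515 \cdot 10^{-5}$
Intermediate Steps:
$S = - \frac{351}{2885}$ ($S = - \frac{\left(-708 - 2100\right) \frac{1}{2066 - 4951}}{8} = - \frac{\left(-2808\right) \frac{1}{-2885}}{8} = - \frac{\left(-2808\right) \left(- \frac{1}{2885}\right)}{8} = \left(- \frac{1}{8}\right) \frac{2808}{2885} = - \frac{351}{2885} \approx -0.12166$)
$\frac{S}{-7367} = - \frac{351}{2885 \left(-7367\right)} = \left(- \frac{351}{2885}\right) \left(- \frac{1}{7367}\right) = \frac{351}{21253795}$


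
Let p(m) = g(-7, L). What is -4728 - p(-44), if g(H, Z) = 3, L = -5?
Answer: -4731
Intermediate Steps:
p(m) = 3
-4728 - p(-44) = -4728 - 1*3 = -4728 - 3 = -4731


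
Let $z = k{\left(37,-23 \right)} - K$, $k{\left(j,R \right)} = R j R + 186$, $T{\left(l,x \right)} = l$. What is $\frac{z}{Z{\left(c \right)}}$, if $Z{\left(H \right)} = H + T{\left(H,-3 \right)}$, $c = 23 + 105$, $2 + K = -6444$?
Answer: $\frac{26205}{256} \approx 102.36$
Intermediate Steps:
$K = -6446$ ($K = -2 - 6444 = -6446$)
$c = 128$
$k{\left(j,R \right)} = 186 + j R^{2}$ ($k{\left(j,R \right)} = j R^{2} + 186 = 186 + j R^{2}$)
$z = 26205$ ($z = \left(186 + 37 \left(-23\right)^{2}\right) - -6446 = \left(186 + 37 \cdot 529\right) + 6446 = \left(186 + 19573\right) + 6446 = 19759 + 6446 = 26205$)
$Z{\left(H \right)} = 2 H$ ($Z{\left(H \right)} = H + H = 2 H$)
$\frac{z}{Z{\left(c \right)}} = \frac{26205}{2 \cdot 128} = \frac{26205}{256}$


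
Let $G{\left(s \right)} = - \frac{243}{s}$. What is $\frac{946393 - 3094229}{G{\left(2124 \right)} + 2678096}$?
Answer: $- \frac{506889296}{632030629} \approx -0.802$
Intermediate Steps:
$\frac{946393 - 3094229}{G{\left(2124 \right)} + 2678096} = \frac{946393 - 3094229}{- \frac{243}{2124} + 2678096} = - \frac{2147836}{\left(-243\right) \frac{1}{2124} + 2678096} = - \frac{2147836}{- \frac{27}{236} + 2678096} = - \frac{2147836}{\frac{632030629}{236}} = \left(-2147836\right) \frac{236}{632030629} = - \frac{506889296}{632030629}$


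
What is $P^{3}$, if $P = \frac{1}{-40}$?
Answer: $- \frac{1}{64000} \approx -1.5625 \cdot 10^{-5}$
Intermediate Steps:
$P = - \frac{1}{40} \approx -0.025$
$P^{3} = \left(- \frac{1}{40}\right)^{3} = - \frac{1}{64000}$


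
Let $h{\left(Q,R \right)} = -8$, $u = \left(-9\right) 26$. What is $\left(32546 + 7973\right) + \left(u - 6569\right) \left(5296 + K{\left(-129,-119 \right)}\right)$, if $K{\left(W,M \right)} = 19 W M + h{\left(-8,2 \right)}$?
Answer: $-2020157952$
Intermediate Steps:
$u = -234$
$K{\left(W,M \right)} = -8 + 19 M W$ ($K{\left(W,M \right)} = 19 W M - 8 = 19 M W - 8 = -8 + 19 M W$)
$\left(32546 + 7973\right) + \left(u - 6569\right) \left(5296 + K{\left(-129,-119 \right)}\right) = \left(32546 + 7973\right) + \left(-234 - 6569\right) \left(5296 - \left(8 + 2261 \left(-129\right)\right)\right) = 40519 - 6803 \left(5296 + \left(-8 + 291669\right)\right) = 40519 - 6803 \left(5296 + 291661\right) = 40519 - 2020198471 = -2020157952$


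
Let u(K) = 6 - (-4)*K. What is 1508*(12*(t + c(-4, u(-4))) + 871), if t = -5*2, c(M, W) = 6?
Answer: 1241084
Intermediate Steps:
u(K) = 6 + 4*K
t = -10
1508*(12*(t + c(-4, u(-4))) + 871) = 1508*(12*(-10 + 6) + 871) = 1508*(12*(-4) + 871) = 1508*(-48 + 871) = 1508*823 = 1241084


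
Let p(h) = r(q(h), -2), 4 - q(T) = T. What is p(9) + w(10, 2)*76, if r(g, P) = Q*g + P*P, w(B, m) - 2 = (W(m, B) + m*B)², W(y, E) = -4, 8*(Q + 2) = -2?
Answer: 78493/4 ≈ 19623.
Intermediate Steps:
Q = -9/4 (Q = -2 + (⅛)*(-2) = -2 - ¼ = -9/4 ≈ -2.2500)
q(T) = 4 - T
w(B, m) = 2 + (-4 + B*m)² (w(B, m) = 2 + (-4 + m*B)² = 2 + (-4 + B*m)²)
r(g, P) = P² - 9*g/4 (r(g, P) = -9*g/4 + P*P = -9*g/4 + P² = P² - 9*g/4)
p(h) = -5 + 9*h/4 (p(h) = (-2)² - 9*(4 - h)/4 = 4 + (-9 + 9*h/4) = -5 + 9*h/4)
p(9) + w(10, 2)*76 = (-5 + (9/4)*9) + (2 + (-4 + 10*2)²)*76 = (-5 + 81/4) + (2 + (-4 + 20)²)*76 = 61/4 + (2 + 16²)*76 = 61/4 + (2 + 256)*76 = 61/4 + 258*76 = 61/4 + 19608 = 78493/4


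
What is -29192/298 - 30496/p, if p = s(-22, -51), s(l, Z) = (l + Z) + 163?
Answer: -2928772/6705 ≈ -436.80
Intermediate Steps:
s(l, Z) = 163 + Z + l (s(l, Z) = (Z + l) + 163 = 163 + Z + l)
p = 90 (p = 163 - 51 - 22 = 90)
-29192/298 - 30496/p = -29192/298 - 30496/90 = -29192*1/298 - 30496*1/90 = -14596/149 - 15248/45 = -2928772/6705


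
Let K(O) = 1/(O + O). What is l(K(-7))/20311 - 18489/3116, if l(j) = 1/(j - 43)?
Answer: -11918141119/2008595412 ≈ -5.9336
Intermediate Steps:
K(O) = 1/(2*O)
l(j) = 1/(-43 + j)
l(K(-7))/20311 - 18489/3116 = 1/(-43 + (1/2)/(-7)*20311) - 18489/3116 = (1/20311)/(-43 + (1/2)*(-1/7)) - 18489*1/3116 = (1/20311)/(-43 - 1/14) - 18489/3116 = (1/20311)/(-603/14) - 18489/3116 = -14/603*1/20311 - 18489/3116 = -14/12247533 - 18489/3116 = -11918141119/2008595412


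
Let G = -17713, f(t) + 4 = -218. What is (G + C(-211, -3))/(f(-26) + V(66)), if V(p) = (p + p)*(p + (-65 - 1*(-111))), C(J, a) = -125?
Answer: -991/809 ≈ -1.2250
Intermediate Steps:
V(p) = 2*p*(46 + p) (V(p) = (2*p)*(p + (-65 + 111)) = (2*p)*(p + 46) = (2*p)*(46 + p) = 2*p*(46 + p))
f(t) = -222 (f(t) = -4 - 218 = -222)
(G + C(-211, -3))/(f(-26) + V(66)) = (-17713 - 125)/(-222 + 2*66*(46 + 66)) = -17838/(-222 + 2*66*112) = -17838/(-222 + 14784) = -17838/14562 = -17838*1/14562 = -991/809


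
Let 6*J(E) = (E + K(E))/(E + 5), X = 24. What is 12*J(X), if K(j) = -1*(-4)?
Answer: 56/29 ≈ 1.9310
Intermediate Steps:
K(j) = 4
J(E) = (4 + E)/(6*(5 + E)) (J(E) = ((E + 4)/(E + 5))/6 = ((4 + E)/(5 + E))/6 = (4 + E)/(6*(5 + E)))
12*J(X) = 12*((4 + 24)/(6*(5 + 24))) = 12*((1/6)*28/29) = 12*((1/6)*(1/29)*28) = 12*(14/87) = 56/29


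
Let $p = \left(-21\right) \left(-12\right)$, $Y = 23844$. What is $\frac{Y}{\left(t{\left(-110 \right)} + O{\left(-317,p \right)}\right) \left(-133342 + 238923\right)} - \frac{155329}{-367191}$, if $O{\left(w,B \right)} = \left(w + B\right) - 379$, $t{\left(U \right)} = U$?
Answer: $\frac{4538364497171}{10738844852967} \approx 0.42261$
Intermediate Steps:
$p = 252$
$O{\left(w,B \right)} = -379 + B + w$ ($O{\left(w,B \right)} = \left(B + w\right) - 379 = -379 + B + w$)
$\frac{Y}{\left(t{\left(-110 \right)} + O{\left(-317,p \right)}\right) \left(-133342 + 238923\right)} - \frac{155329}{-367191} = \frac{23844}{\left(-110 - 444\right) \left(-133342 + 238923\right)} - \frac{155329}{-367191} = \frac{23844}{\left(-110 - 444\right) 105581} - - \frac{155329}{367191} = \frac{23844}{\left(-554\right) 105581} + \frac{155329}{367191} = \frac{23844}{-58491874} + \frac{155329}{367191} = 23844 \left(- \frac{1}{58491874}\right) + \frac{155329}{367191} = - \frac{11922}{29245937} + \frac{155329}{367191} = \frac{4538364497171}{10738844852967}$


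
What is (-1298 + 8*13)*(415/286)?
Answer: -247755/143 ≈ -1732.6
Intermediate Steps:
(-1298 + 8*13)*(415/286) = (-1298 + 104)*(415*(1/286)) = -1194*415/286 = -247755/143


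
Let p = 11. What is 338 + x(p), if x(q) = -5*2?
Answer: 328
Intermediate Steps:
x(q) = -10
338 + x(p) = 338 - 10 = 328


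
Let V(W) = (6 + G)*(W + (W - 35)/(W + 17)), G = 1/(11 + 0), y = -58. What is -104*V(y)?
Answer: 15921880/451 ≈ 35304.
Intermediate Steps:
G = 1/11 ≈ 0.090909
V(W) = 67*W/11 + 67*(-35 + W)/(11*(17 + W)) (V(W) = (6 + 1/11)*(W + (W - 35)/(W + 17)) = 67*(W + (-35 + W)/(17 + W))/11 = 67*W/11 + 67*(-35 + W)/(11*(17 + W)))
-104*V(y) = -6968*(-35 + (-58)² + 18*(-58))/(11*(17 - 58)) = -6968*(-35 + 3364 - 1044)/(11*(-41)) = -6968*(-1)*2285/(11*41) = -104*(-153095/451) = 15921880/451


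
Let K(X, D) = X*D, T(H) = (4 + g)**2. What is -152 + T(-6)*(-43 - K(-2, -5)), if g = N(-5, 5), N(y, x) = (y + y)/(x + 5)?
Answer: -629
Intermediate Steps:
N(y, x) = 2*y/(5 + x) (N(y, x) = (2*y)/(5 + x) = 2*y/(5 + x))
g = -1 (g = 2*(-5)/(5 + 5) = 2*(-5)/10 = 2*(-5)*(1/10) = -1)
T(H) = 9 (T(H) = (4 - 1)**2 = 3**2 = 9)
K(X, D) = D*X
-152 + T(-6)*(-43 - K(-2, -5)) = -152 + 9*(-43 - (-5)*(-2)) = -152 + 9*(-43 - 1*10) = -152 + 9*(-43 - 10) = -152 + 9*(-53) = -152 - 477 = -629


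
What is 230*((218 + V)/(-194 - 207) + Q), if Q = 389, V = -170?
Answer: 35866430/401 ≈ 89443.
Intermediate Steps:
230*((218 + V)/(-194 - 207) + Q) = 230*((218 - 170)/(-194 - 207) + 389) = 230*(48/(-401) + 389) = 230*(48*(-1/401) + 389) = 230*(-48/401 + 389) = 230*(155941/401) = 35866430/401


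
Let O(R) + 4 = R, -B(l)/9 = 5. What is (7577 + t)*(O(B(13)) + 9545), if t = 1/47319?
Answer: 3404658463744/47319 ≈ 7.1951e+7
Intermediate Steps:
B(l) = -45 (B(l) = -9*5 = -45)
t = 1/47319 ≈ 2.1133e-5
O(R) = -4 + R
(7577 + t)*(O(B(13)) + 9545) = (7577 + 1/47319)*((-4 - 45) + 9545) = 358536064*(-49 + 9545)/47319 = (358536064/47319)*9496 = 3404658463744/47319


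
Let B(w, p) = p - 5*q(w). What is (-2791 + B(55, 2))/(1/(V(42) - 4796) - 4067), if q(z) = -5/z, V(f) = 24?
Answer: 146376328/213484975 ≈ 0.68565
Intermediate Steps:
B(w, p) = p + 25/w (B(w, p) = p - (-25)/w = p + 25/w)
(-2791 + B(55, 2))/(1/(V(42) - 4796) - 4067) = (-2791 + (2 + 25/55))/(1/(24 - 4796) - 4067) = (-2791 + (2 + 25*(1/55)))/(1/(-4772) - 4067) = (-2791 + (2 + 5/11))/(-1/4772 - 4067) = (-2791 + 27/11)/(-19407725/4772) = -30674/11*(-4772/19407725) = 146376328/213484975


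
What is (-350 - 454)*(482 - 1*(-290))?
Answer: -620688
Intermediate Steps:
(-350 - 454)*(482 - 1*(-290)) = -804*(482 + 290) = -804*772 = -620688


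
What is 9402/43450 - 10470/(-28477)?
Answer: 361331127/618662825 ≈ 0.58405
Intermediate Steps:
9402/43450 - 10470/(-28477) = 9402*(1/43450) - 10470*(-1/28477) = 4701/21725 + 10470/28477 = 361331127/618662825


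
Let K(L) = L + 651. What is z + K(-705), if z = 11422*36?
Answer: 411138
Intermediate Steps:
K(L) = 651 + L
z = 411192
z + K(-705) = 411192 + (651 - 705) = 411192 - 54 = 411138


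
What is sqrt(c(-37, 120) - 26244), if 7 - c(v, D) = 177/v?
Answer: 28*I*sqrt(45806)/37 ≈ 161.96*I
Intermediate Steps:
c(v, D) = 7 - 177/v
sqrt(c(-37, 120) - 26244) = sqrt((7 - 177/(-37)) - 26244) = sqrt((7 - 177*(-1/37)) - 26244) = sqrt((7 + 177/37) - 26244) = sqrt(436/37 - 26244) = sqrt(-970592/37) = 28*I*sqrt(45806)/37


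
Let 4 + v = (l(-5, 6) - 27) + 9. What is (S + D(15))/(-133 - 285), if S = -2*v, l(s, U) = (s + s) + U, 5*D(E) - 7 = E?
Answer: -141/1045 ≈ -0.13493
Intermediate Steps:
D(E) = 7/5 + E/5
l(s, U) = U + 2*s (l(s, U) = 2*s + U = U + 2*s)
v = -26 (v = -4 + (((6 + 2*(-5)) - 27) + 9) = -4 + (((6 - 10) - 27) + 9) = -4 + ((-4 - 27) + 9) = -4 + (-31 + 9) = -4 - 22 = -26)
S = 52 (S = -2*(-26) = 52)
(S + D(15))/(-133 - 285) = (52 + (7/5 + (⅕)*15))/(-133 - 285) = (52 + (7/5 + 3))/(-418) = (52 + 22/5)*(-1/418) = (282/5)*(-1/418) = -141/1045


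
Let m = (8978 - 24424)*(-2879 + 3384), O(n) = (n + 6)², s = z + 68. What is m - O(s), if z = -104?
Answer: -7801130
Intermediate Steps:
s = -36 (s = -104 + 68 = -36)
O(n) = (6 + n)²
m = -7800230 (m = -15446*505 = -7800230)
m - O(s) = -7800230 - (6 - 36)² = -7800230 - 1*(-30)² = -7800230 - 1*900 = -7800230 - 900 = -7801130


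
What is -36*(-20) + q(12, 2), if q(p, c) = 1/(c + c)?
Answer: 2881/4 ≈ 720.25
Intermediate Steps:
q(p, c) = 1/(2*c)
-36*(-20) + q(12, 2) = -36*(-20) + (½)/2 = 720 + (½)*(½) = 720 + ¼ = 2881/4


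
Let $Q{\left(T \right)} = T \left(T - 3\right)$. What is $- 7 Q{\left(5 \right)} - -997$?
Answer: $927$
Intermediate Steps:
$Q{\left(T \right)} = T \left(-3 + T\right)$
$- 7 Q{\left(5 \right)} - -997 = - 7 \cdot 5 \left(-3 + 5\right) - -997 = - 7 \cdot 5 \cdot 2 + 997 = \left(-7\right) 10 + 997 = -70 + 997 = 927$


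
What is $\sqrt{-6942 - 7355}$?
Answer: $29 i \sqrt{17} \approx 119.57 i$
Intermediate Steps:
$\sqrt{-6942 - 7355} = \sqrt{-14297} = 29 i \sqrt{17}$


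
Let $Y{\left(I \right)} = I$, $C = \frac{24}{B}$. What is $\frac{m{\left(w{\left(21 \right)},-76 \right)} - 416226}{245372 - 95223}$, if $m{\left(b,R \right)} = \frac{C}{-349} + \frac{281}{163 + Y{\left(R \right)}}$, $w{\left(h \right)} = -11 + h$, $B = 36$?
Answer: $- \frac{12637772027}{4558974087} \approx -2.7721$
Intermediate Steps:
$C = \frac{2}{3}$ ($C = \frac{24}{36} = 24 \cdot \frac{1}{36} = \frac{2}{3} \approx 0.66667$)
$m{\left(b,R \right)} = - \frac{2}{1047} + \frac{281}{163 + R}$ ($m{\left(b,R \right)} = \frac{2}{3 \left(-349\right)} + \frac{281}{163 + R} = \frac{2}{3} \left(- \frac{1}{349}\right) + \frac{281}{163 + R} = - \frac{2}{1047} + \frac{281}{163 + R}$)
$\frac{m{\left(w{\left(21 \right)},-76 \right)} - 416226}{245372 - 95223} = \frac{\frac{293881 - -152}{1047 \left(163 - 76\right)} - 416226}{245372 - 95223} = \frac{\frac{293881 + 152}{1047 \cdot 87} - 416226}{150149} = \left(\frac{1}{1047} \cdot \frac{1}{87} \cdot 294033 - 416226\right) \frac{1}{150149} = \left(\frac{98011}{30363} - 416226\right) \frac{1}{150149} = \left(- \frac{12637772027}{30363}\right) \frac{1}{150149} = - \frac{12637772027}{4558974087}$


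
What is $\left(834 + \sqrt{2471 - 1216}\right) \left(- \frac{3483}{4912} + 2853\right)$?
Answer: $\frac{5842358901}{2456} + \frac{14010453 \sqrt{1255}}{4912} \approx 2.4799 \cdot 10^{6}$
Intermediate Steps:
$\left(834 + \sqrt{2471 - 1216}\right) \left(- \frac{3483}{4912} + 2853\right) = \left(834 + \sqrt{1255}\right) \left(\left(-3483\right) \frac{1}{4912} + 2853\right) = \left(834 + \sqrt{1255}\right) \left(- \frac{3483}{4912} + 2853\right) = \left(834 + \sqrt{1255}\right) \frac{14010453}{4912} = \frac{5842358901}{2456} + \frac{14010453 \sqrt{1255}}{4912}$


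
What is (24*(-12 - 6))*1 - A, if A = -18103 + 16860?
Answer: 811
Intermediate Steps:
A = -1243
(24*(-12 - 6))*1 - A = (24*(-12 - 6))*1 - 1*(-1243) = (24*(-18))*1 + 1243 = -432*1 + 1243 = -432 + 1243 = 811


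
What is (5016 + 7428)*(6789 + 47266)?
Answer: 672660420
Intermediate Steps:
(5016 + 7428)*(6789 + 47266) = 12444*54055 = 672660420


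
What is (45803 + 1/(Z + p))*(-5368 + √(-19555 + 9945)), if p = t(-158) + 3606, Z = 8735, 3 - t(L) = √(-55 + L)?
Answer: -37464407225665288/152374549 - 31*√2130/152374549 - 5368*I*√213/152374549 + 216355555885921*I*√10/152374549 ≈ -2.4587e+8 + 4.4901e+6*I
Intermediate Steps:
t(L) = 3 - √(-55 + L)
p = 3609 - I*√213 (p = (3 - √(-55 - 158)) + 3606 = (3 - √(-213)) + 3606 = (3 - I*√213) + 3606 = 3609 - I*√213 ≈ 3609.0 - 14.595*I)
(45803 + 1/(Z + p))*(-5368 + √(-19555 + 9945)) = (45803 + 1/(8735 + (3609 - I*√213)))*(-5368 + √(-19555 + 9945)) = (45803 + 1/(12344 - I*√213))*(-5368 + √(-9610)) = (45803 + 1/(12344 - I*√213))*(-5368 + 31*I*√10) = (-5368 + 31*I*√10)*(45803 + 1/(12344 - I*√213))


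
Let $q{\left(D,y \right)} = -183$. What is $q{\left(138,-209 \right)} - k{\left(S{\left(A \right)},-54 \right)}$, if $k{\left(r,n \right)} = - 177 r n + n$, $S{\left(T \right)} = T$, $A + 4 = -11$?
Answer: $143241$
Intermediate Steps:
$A = -15$ ($A = -4 - 11 = -15$)
$k{\left(r,n \right)} = n - 177 n r$ ($k{\left(r,n \right)} = - 177 n r + n = n - 177 n r$)
$q{\left(138,-209 \right)} - k{\left(S{\left(A \right)},-54 \right)} = -183 - - 54 \left(1 - -2655\right) = -183 - - 54 \left(1 + 2655\right) = -183 - \left(-54\right) 2656 = -183 - -143424 = -183 + 143424 = 143241$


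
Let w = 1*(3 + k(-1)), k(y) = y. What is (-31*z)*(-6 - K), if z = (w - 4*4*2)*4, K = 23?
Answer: -107880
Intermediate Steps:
w = 2 (w = 1*(3 - 1) = 1*2 = 2)
z = -120 (z = (2 - 4*4*2)*4 = (2 - 16*2)*4 = (2 - 32)*4 = -30*4 = -120)
(-31*z)*(-6 - K) = (-31*(-120))*(-6 - 1*23) = 3720*(-6 - 23) = 3720*(-29) = -107880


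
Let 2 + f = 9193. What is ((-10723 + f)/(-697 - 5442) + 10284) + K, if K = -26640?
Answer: -100407952/6139 ≈ -16356.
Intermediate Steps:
f = 9191 (f = -2 + 9193 = 9191)
((-10723 + f)/(-697 - 5442) + 10284) + K = ((-10723 + 9191)/(-697 - 5442) + 10284) - 26640 = (-1532/(-6139) + 10284) - 26640 = (-1532*(-1/6139) + 10284) - 26640 = (1532/6139 + 10284) - 26640 = 63135008/6139 - 26640 = -100407952/6139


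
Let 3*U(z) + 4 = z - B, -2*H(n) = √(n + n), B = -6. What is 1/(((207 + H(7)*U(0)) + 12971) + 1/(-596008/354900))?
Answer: 53735402192742/708093126373011457 + 1359281388*√14/708093126373011457 ≈ 7.5895e-5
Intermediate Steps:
H(n) = -√2*√n/2 (H(n) = -√(n + n)/2 = -√2*√n/2)
U(z) = ⅔ + z/3 (U(z) = -4/3 + (z - 1*(-6))/3 = -4/3 + (z + 6)/3 = -4/3 + (6 + z)/3 = -4/3 + (2 + z/3) = ⅔ + z/3)
1/(((207 + H(7)*U(0)) + 12971) + 1/(-596008/354900)) = 1/(((207 + (-√2*√7/2)*(⅔ + (⅓)*0)) + 12971) + 1/(-596008/354900)) = 1/(((207 + (-√14/2)*(⅔ + 0)) + 12971) + 1/(-596008*1/354900)) = 1/(((207 - √14/2*(⅔)) + 12971) + 1/(-21286/12675)) = 1/(((207 - √14/3) + 12971) - 12675/21286) = 1/((13178 - √14/3) - 12675/21286) = 1/(280494233/21286 - √14/3)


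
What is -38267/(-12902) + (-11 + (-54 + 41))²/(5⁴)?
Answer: 31348427/8063750 ≈ 3.8876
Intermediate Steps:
-38267/(-12902) + (-11 + (-54 + 41))²/(5⁴) = -38267*(-1/12902) + (-11 - 13)²/625 = 38267/12902 + (-24)²*(1/625) = 38267/12902 + 576*(1/625) = 38267/12902 + 576/625 = 31348427/8063750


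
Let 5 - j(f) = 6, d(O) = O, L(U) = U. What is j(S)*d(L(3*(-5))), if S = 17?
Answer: 15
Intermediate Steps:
j(f) = -1 (j(f) = 5 - 1*6 = 5 - 6 = -1)
j(S)*d(L(3*(-5))) = -3*(-5) = -1*(-15) = 15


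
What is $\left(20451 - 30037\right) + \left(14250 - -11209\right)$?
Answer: $15873$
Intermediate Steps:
$\left(20451 - 30037\right) + \left(14250 - -11209\right) = -9586 + \left(14250 + 11209\right) = -9586 + 25459 = 15873$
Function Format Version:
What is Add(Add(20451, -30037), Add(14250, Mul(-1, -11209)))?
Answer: 15873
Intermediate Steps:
Add(Add(20451, -30037), Add(14250, Mul(-1, -11209))) = Add(-9586, Add(14250, 11209)) = Add(-9586, 25459) = 15873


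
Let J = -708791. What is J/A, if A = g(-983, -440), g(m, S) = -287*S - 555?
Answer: -708791/125725 ≈ -5.6376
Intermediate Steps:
g(m, S) = -555 - 287*S
A = 125725 (A = -555 - 287*(-440) = -555 + 126280 = 125725)
J/A = -708791/125725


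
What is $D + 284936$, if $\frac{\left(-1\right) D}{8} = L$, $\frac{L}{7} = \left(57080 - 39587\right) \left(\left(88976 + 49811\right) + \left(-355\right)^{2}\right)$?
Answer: $-259411668760$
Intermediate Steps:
$L = 32426494212$ ($L = 7 \left(57080 - 39587\right) \left(\left(88976 + 49811\right) + \left(-355\right)^{2}\right) = 7 \cdot 17493 \left(138787 + 126025\right) = 7 \cdot 17493 \cdot 264812 = 7 \cdot 4632356316 = 32426494212$)
$D = -259411953696$ ($D = \left(-8\right) 32426494212 = -259411953696$)
$D + 284936 = -259411953696 + 284936 = -259411668760$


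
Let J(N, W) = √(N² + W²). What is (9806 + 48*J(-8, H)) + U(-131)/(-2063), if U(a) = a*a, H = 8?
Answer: 20212617/2063 + 384*√2 ≈ 10341.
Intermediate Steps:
U(a) = a²
(9806 + 48*J(-8, H)) + U(-131)/(-2063) = (9806 + 48*√((-8)² + 8²)) + (-131)²/(-2063) = (9806 + 48*√(64 + 64)) + 17161*(-1/2063) = (9806 + 48*√128) - 17161/2063 = (9806 + 48*(8*√2)) - 17161/2063 = (9806 + 384*√2) - 17161/2063 = 20212617/2063 + 384*√2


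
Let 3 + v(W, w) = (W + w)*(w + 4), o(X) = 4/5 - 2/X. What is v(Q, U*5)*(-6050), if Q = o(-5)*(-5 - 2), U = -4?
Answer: -2730970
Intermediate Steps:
o(X) = ⅘ - 2/X (o(X) = 4*(⅕) - 2/X = ⅘ - 2/X)
Q = -42/5 (Q = (⅘ - 2/(-5))*(-5 - 2) = (⅘ - 2*(-⅕))*(-7) = (⅘ + ⅖)*(-7) = (6/5)*(-7) = -42/5 ≈ -8.4000)
v(W, w) = -3 + (4 + w)*(W + w) (v(W, w) = -3 + (W + w)*(w + 4) = -3 + (W + w)*(4 + w) = -3 + (4 + w)*(W + w))
v(Q, U*5)*(-6050) = (-3 + (-4*5)² + 4*(-42/5) + 4*(-4*5) - (-168)*5/5)*(-6050) = (-3 + (-20)² - 168/5 + 4*(-20) - 42/5*(-20))*(-6050) = (-3 + 400 - 168/5 - 80 + 168)*(-6050) = (2257/5)*(-6050) = -2730970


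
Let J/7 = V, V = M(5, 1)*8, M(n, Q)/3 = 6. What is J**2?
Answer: 1016064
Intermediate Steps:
M(n, Q) = 18 (M(n, Q) = 3*6 = 18)
V = 144 (V = 18*8 = 144)
J = 1008 (J = 7*144 = 1008)
J**2 = 1008**2 = 1016064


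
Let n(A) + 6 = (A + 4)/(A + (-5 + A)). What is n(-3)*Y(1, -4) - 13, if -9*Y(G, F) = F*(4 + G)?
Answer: -2627/99 ≈ -26.535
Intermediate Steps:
Y(G, F) = -F*(4 + G)/9
n(A) = -6 + (4 + A)/(-5 + 2*A) (n(A) = -6 + (A + 4)/(A + (-5 + A)) = -6 + (4 + A)/(-5 + 2*A))
n(-3)*Y(1, -4) - 13 = ((34 - 11*(-3))/(-5 + 2*(-3)))*(-1/9*(-4)*(4 + 1)) - 13 = ((34 + 33)/(-5 - 6))*(-1/9*(-4)*5) - 13 = (67/(-11))*(20/9) - 13 = -1/11*67*(20/9) - 13 = -67/11*20/9 - 13 = -1340/99 - 13 = -2627/99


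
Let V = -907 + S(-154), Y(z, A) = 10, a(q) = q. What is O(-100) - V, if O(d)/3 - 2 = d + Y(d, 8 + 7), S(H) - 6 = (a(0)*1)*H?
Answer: 637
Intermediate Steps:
S(H) = 6 (S(H) = 6 + (0*1)*H = 6 + 0*H = 6 + 0 = 6)
O(d) = 36 + 3*d (O(d) = 6 + 3*(d + 10) = 6 + 3*(10 + d) = 6 + (30 + 3*d) = 36 + 3*d)
V = -901 (V = -907 + 6 = -901)
O(-100) - V = (36 + 3*(-100)) - 1*(-901) = (36 - 300) + 901 = -264 + 901 = 637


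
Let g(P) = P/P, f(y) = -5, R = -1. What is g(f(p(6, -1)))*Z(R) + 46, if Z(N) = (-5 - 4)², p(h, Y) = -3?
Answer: 127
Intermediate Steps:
Z(N) = 81 (Z(N) = (-9)² = 81)
g(P) = 1
g(f(p(6, -1)))*Z(R) + 46 = 1*81 + 46 = 81 + 46 = 127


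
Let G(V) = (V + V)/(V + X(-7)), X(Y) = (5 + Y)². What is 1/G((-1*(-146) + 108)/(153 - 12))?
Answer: 409/254 ≈ 1.6102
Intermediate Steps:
G(V) = 2*V/(4 + V) (G(V) = (V + V)/(V + (5 - 7)²) = (2*V)/(V + (-2)²) = (2*V)/(V + 4) = (2*V)/(4 + V) = 2*V/(4 + V))
1/G((-1*(-146) + 108)/(153 - 12)) = 1/(2*((-1*(-146) + 108)/(153 - 12))/(4 + (-1*(-146) + 108)/(153 - 12))) = 1/(2*((146 + 108)/141)/(4 + (146 + 108)/141)) = 1/(2*(254*(1/141))/(4 + 254*(1/141))) = 1/(2*(254/141)/(4 + 254/141)) = 1/(2*(254/141)/(818/141)) = 1/(2*(254/141)*(141/818)) = 1/(254/409) = 409/254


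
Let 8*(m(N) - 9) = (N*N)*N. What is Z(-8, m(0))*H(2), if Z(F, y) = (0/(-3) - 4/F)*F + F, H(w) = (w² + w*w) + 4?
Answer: -144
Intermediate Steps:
m(N) = 9 + N³/8 (m(N) = 9 + ((N*N)*N)/8 = 9 + (N²*N)/8 = 9 + N³/8)
H(w) = 4 + 2*w² (H(w) = (w² + w²) + 4 = 2*w² + 4 = 4 + 2*w²)
Z(F, y) = -4 + F (Z(F, y) = (0*(-⅓) - 4/F)*F + F = (0 - 4/F)*F + F = (-4/F)*F + F = -4 + F)
Z(-8, m(0))*H(2) = (-4 - 8)*(4 + 2*2²) = -12*(4 + 2*4) = -12*(4 + 8) = -12*12 = -144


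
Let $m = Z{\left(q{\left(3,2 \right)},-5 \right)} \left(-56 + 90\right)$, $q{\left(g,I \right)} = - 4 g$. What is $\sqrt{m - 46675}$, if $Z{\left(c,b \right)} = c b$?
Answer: $i \sqrt{44635} \approx 211.27 i$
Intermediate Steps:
$Z{\left(c,b \right)} = b c$
$m = 2040$ ($m = - 5 \left(\left(-4\right) 3\right) \left(-56 + 90\right) = \left(-5\right) \left(-12\right) 34 = 60 \cdot 34 = 2040$)
$\sqrt{m - 46675} = \sqrt{2040 - 46675} = \sqrt{-44635} = i \sqrt{44635}$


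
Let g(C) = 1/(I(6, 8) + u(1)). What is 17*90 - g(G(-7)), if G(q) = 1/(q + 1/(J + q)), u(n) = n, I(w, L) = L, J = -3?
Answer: 13769/9 ≈ 1529.9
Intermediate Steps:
G(q) = 1/(q + 1/(-3 + q))
g(C) = ⅑ (g(C) = 1/(8 + 1) = 1/9 = ⅑)
17*90 - g(G(-7)) = 17*90 - 1*⅑ = 1530 - ⅑ = 13769/9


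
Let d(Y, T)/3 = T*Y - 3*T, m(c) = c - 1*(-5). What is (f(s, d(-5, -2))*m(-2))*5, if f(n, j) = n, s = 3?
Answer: 45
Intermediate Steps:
m(c) = 5 + c (m(c) = c + 5 = 5 + c)
d(Y, T) = -9*T + 3*T*Y (d(Y, T) = 3*(T*Y - 3*T) = 3*(-3*T + T*Y) = -9*T + 3*T*Y)
(f(s, d(-5, -2))*m(-2))*5 = (3*(5 - 2))*5 = (3*3)*5 = 9*5 = 45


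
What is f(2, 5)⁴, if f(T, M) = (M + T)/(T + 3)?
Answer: 2401/625 ≈ 3.8416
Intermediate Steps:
f(T, M) = (M + T)/(3 + T)
f(2, 5)⁴ = ((5 + 2)/(3 + 2))⁴ = (7/5)⁴ = 2401/625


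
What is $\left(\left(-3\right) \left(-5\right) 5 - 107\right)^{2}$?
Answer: $1024$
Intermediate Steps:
$\left(\left(-3\right) \left(-5\right) 5 - 107\right)^{2} = \left(15 \cdot 5 - 107\right)^{2} = \left(75 - 107\right)^{2} = \left(-32\right)^{2} = 1024$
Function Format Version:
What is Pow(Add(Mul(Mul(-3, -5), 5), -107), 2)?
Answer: 1024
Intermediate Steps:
Pow(Add(Mul(Mul(-3, -5), 5), -107), 2) = Pow(Add(Mul(15, 5), -107), 2) = Pow(Add(75, -107), 2) = Pow(-32, 2) = 1024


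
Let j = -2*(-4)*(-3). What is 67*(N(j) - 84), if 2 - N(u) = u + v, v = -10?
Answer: -3216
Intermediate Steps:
j = -24 (j = 8*(-3) = -24)
N(u) = 12 - u (N(u) = 2 - (u - 10) = 2 - (-10 + u) = 2 + (10 - u) = 12 - u)
67*(N(j) - 84) = 67*((12 - 1*(-24)) - 84) = 67*((12 + 24) - 84) = 67*(36 - 84) = 67*(-48) = -3216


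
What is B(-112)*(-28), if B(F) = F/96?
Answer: 98/3 ≈ 32.667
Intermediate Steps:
B(F) = F/96 (B(F) = F*(1/96) = F/96)
B(-112)*(-28) = ((1/96)*(-112))*(-28) = -7/6*(-28) = 98/3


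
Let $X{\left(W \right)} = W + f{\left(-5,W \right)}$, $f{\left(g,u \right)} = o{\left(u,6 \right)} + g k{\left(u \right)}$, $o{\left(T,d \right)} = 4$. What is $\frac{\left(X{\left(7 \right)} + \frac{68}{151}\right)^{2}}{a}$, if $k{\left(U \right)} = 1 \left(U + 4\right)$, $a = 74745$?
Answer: $\frac{4804864}{189362305} \approx 0.025374$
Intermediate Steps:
$k{\left(U \right)} = 4 + U$ ($k{\left(U \right)} = 1 \left(4 + U\right) = 4 + U$)
$f{\left(g,u \right)} = 4 + g \left(4 + u\right)$
$X{\left(W \right)} = -16 - 4 W$ ($X{\left(W \right)} = W - \left(-4 + 5 \left(4 + W\right)\right) = W + \left(4 - \left(20 + 5 W\right)\right) = W - \left(16 + 5 W\right) = -16 - 4 W$)
$\frac{\left(X{\left(7 \right)} + \frac{68}{151}\right)^{2}}{a} = \frac{\left(\left(-16 - 28\right) + \frac{68}{151}\right)^{2}}{74745} = \left(\left(-16 - 28\right) + 68 \cdot \frac{1}{151}\right)^{2} \cdot \frac{1}{74745} = \left(-44 + \frac{68}{151}\right)^{2} \cdot \frac{1}{74745} = \left(- \frac{6576}{151}\right)^{2} \cdot \frac{1}{74745} = \frac{43243776}{22801} \cdot \frac{1}{74745} = \frac{4804864}{189362305}$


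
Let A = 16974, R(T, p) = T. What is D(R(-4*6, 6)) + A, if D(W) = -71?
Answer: 16903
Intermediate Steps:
D(R(-4*6, 6)) + A = -71 + 16974 = 16903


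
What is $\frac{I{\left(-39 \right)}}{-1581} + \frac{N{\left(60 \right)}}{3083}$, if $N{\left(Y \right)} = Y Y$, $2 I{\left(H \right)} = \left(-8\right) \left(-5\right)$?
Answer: $\frac{5629940}{4874223} \approx 1.155$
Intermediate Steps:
$I{\left(H \right)} = 20$ ($I{\left(H \right)} = \frac{\left(-8\right) \left(-5\right)}{2} = \frac{1}{2} \cdot 40 = 20$)
$N{\left(Y \right)} = Y^{2}$
$\frac{I{\left(-39 \right)}}{-1581} + \frac{N{\left(60 \right)}}{3083} = \frac{20}{-1581} + \frac{60^{2}}{3083} = 20 \left(- \frac{1}{1581}\right) + 3600 \cdot \frac{1}{3083} = - \frac{20}{1581} + \frac{3600}{3083} = \frac{5629940}{4874223}$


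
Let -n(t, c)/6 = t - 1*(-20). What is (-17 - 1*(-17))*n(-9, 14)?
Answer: 0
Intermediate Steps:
n(t, c) = -120 - 6*t (n(t, c) = -6*(t - 1*(-20)) = -6*(t + 20) = -6*(20 + t) = -120 - 6*t)
(-17 - 1*(-17))*n(-9, 14) = (-17 - 1*(-17))*(-120 - 6*(-9)) = (-17 + 17)*(-120 + 54) = 0*(-66) = 0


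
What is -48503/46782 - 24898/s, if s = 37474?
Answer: -1491189829/876554334 ≈ -1.7012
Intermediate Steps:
-48503/46782 - 24898/s = -48503/46782 - 24898/37474 = -48503*1/46782 - 24898*1/37474 = -48503/46782 - 12449/18737 = -1491189829/876554334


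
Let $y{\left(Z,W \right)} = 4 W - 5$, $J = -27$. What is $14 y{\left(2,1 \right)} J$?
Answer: $378$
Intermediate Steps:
$y{\left(Z,W \right)} = -5 + 4 W$
$14 y{\left(2,1 \right)} J = 14 \left(-5 + 4 \cdot 1\right) \left(-27\right) = 14 \left(-5 + 4\right) \left(-27\right) = 14 \left(-1\right) \left(-27\right) = \left(-14\right) \left(-27\right) = 378$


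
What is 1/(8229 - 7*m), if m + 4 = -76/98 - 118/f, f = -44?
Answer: 154/1269523 ≈ 0.00012131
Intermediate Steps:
m = -2257/1078 (m = -4 + (-76/98 - 118/(-44)) = -4 + (-76*1/98 - 118*(-1/44)) = -4 + (-38/49 + 59/22) = -4 + 2055/1078 = -2257/1078 ≈ -2.0937)
1/(8229 - 7*m) = 1/(8229 - 7*(-2257/1078)) = 1/(8229 + 2257/154) = 1/(1269523/154) = 154/1269523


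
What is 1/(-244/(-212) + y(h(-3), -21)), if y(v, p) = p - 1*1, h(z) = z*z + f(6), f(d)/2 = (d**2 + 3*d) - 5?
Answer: -53/1105 ≈ -0.047964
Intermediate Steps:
f(d) = -10 + 2*d**2 + 6*d (f(d) = 2*((d**2 + 3*d) - 5) = 2*(-5 + d**2 + 3*d) = -10 + 2*d**2 + 6*d)
h(z) = 98 + z**2 (h(z) = z*z + (-10 + 2*6**2 + 6*6) = z**2 + (-10 + 2*36 + 36) = z**2 + (-10 + 72 + 36) = z**2 + 98 = 98 + z**2)
y(v, p) = -1 + p (y(v, p) = p - 1 = -1 + p)
1/(-244/(-212) + y(h(-3), -21)) = 1/(-244/(-212) + (-1 - 21)) = 1/(-244*(-1/212) - 22) = 1/(61/53 - 22) = 1/(-1105/53) = -53/1105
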